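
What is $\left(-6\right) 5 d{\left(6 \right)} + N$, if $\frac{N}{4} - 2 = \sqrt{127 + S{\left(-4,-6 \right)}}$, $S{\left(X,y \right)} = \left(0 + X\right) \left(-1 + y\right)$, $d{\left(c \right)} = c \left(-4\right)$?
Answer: $728 + 4 \sqrt{155} \approx 777.8$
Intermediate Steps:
$d{\left(c \right)} = - 4 c$
$S{\left(X,y \right)} = X \left(-1 + y\right)$
$N = 8 + 4 \sqrt{155}$ ($N = 8 + 4 \sqrt{127 - 4 \left(-1 - 6\right)} = 8 + 4 \sqrt{127 - -28} = 8 + 4 \sqrt{127 + 28} = 8 + 4 \sqrt{155} \approx 57.8$)
$\left(-6\right) 5 d{\left(6 \right)} + N = \left(-6\right) 5 \left(\left(-4\right) 6\right) + \left(8 + 4 \sqrt{155}\right) = \left(-30\right) \left(-24\right) + \left(8 + 4 \sqrt{155}\right) = 720 + \left(8 + 4 \sqrt{155}\right) = 728 + 4 \sqrt{155}$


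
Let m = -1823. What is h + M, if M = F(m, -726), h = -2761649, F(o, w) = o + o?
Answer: -2765295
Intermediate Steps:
F(o, w) = 2*o
M = -3646 (M = 2*(-1823) = -3646)
h + M = -2761649 - 3646 = -2765295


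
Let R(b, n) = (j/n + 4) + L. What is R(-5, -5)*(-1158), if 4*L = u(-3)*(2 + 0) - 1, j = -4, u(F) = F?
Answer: -35319/10 ≈ -3531.9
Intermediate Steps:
L = -7/4 (L = (-3*(2 + 0) - 1)/4 = (-3*2 - 1)/4 = (-6 - 1)/4 = (1/4)*(-7) = -7/4 ≈ -1.7500)
R(b, n) = 9/4 - 4/n (R(b, n) = (-4/n + 4) - 7/4 = (4 - 4/n) - 7/4 = 9/4 - 4/n)
R(-5, -5)*(-1158) = (9/4 - 4/(-5))*(-1158) = (9/4 - 4*(-1/5))*(-1158) = (9/4 + 4/5)*(-1158) = (61/20)*(-1158) = -35319/10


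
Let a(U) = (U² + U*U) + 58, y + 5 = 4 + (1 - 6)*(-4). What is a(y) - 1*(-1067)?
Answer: 1847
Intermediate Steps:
y = 19 (y = -5 + (4 + (1 - 6)*(-4)) = -5 + (4 - 5*(-4)) = -5 + (4 + 20) = -5 + 24 = 19)
a(U) = 58 + 2*U² (a(U) = (U² + U²) + 58 = 2*U² + 58 = 58 + 2*U²)
a(y) - 1*(-1067) = (58 + 2*19²) - 1*(-1067) = (58 + 2*361) + 1067 = (58 + 722) + 1067 = 780 + 1067 = 1847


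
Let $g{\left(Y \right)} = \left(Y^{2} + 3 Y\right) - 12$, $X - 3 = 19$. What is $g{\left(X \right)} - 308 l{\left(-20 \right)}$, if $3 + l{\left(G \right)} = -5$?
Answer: $3002$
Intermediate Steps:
$X = 22$ ($X = 3 + 19 = 22$)
$l{\left(G \right)} = -8$ ($l{\left(G \right)} = -3 - 5 = -8$)
$g{\left(Y \right)} = -12 + Y^{2} + 3 Y$
$g{\left(X \right)} - 308 l{\left(-20 \right)} = \left(-12 + 22^{2} + 3 \cdot 22\right) - -2464 = \left(-12 + 484 + 66\right) + 2464 = 538 + 2464 = 3002$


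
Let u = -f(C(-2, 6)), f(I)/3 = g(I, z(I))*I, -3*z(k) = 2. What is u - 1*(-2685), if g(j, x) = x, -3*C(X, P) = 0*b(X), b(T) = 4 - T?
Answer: 2685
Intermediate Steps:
z(k) = -⅔ (z(k) = -⅓*2 = -⅔)
C(X, P) = 0 (C(X, P) = -0*(4 - X) = -⅓*0 = 0)
f(I) = -2*I (f(I) = 3*(-2*I/3) = -2*I)
u = 0 (u = -(-2)*0 = -1*0 = 0)
u - 1*(-2685) = 0 - 1*(-2685) = 0 + 2685 = 2685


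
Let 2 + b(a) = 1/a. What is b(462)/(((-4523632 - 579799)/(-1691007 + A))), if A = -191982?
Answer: -579332949/785928374 ≈ -0.73713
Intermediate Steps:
b(a) = -2 + 1/a
b(462)/(((-4523632 - 579799)/(-1691007 + A))) = (-2 + 1/462)/(((-4523632 - 579799)/(-1691007 - 191982))) = (-2 + 1/462)/((-5103431/(-1882989))) = -923/(462*((-5103431*(-1/1882989)))) = -923/(462*5103431/1882989) = -923/462*1882989/5103431 = -579332949/785928374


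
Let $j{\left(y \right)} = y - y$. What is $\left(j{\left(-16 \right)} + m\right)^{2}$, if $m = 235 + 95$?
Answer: $108900$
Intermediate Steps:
$j{\left(y \right)} = 0$
$m = 330$
$\left(j{\left(-16 \right)} + m\right)^{2} = \left(0 + 330\right)^{2} = 330^{2} = 108900$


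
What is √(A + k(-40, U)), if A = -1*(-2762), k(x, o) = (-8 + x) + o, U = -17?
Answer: √2697 ≈ 51.933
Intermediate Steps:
k(x, o) = -8 + o + x
A = 2762
√(A + k(-40, U)) = √(2762 + (-8 - 17 - 40)) = √(2762 - 65) = √2697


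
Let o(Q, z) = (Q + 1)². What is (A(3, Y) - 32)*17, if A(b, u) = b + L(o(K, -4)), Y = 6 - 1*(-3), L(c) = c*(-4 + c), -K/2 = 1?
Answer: -544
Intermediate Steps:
K = -2 (K = -2*1 = -2)
o(Q, z) = (1 + Q)²
Y = 9 (Y = 6 + 3 = 9)
A(b, u) = -3 + b (A(b, u) = b + (1 - 2)²*(-4 + (1 - 2)²) = b + (-1)²*(-4 + (-1)²) = b + 1*(-4 + 1) = b + 1*(-3) = b - 3 = -3 + b)
(A(3, Y) - 32)*17 = ((-3 + 3) - 32)*17 = (0 - 32)*17 = -32*17 = -544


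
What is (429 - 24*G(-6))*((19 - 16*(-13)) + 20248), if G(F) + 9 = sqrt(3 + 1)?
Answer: 12223575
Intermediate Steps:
G(F) = -7 (G(F) = -9 + sqrt(3 + 1) = -9 + sqrt(4) = -9 + 2 = -7)
(429 - 24*G(-6))*((19 - 16*(-13)) + 20248) = (429 - 24*(-7))*((19 - 16*(-13)) + 20248) = (429 + 168)*((19 + 208) + 20248) = 597*(227 + 20248) = 597*20475 = 12223575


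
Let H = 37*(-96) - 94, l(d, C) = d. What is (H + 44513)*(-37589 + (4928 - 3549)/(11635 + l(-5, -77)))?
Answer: -17865364225097/11630 ≈ -1.5361e+9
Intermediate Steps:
H = -3646 (H = -3552 - 94 = -3646)
(H + 44513)*(-37589 + (4928 - 3549)/(11635 + l(-5, -77))) = (-3646 + 44513)*(-37589 + (4928 - 3549)/(11635 - 5)) = 40867*(-37589 + 1379/11630) = 40867*(-437158691/11630) = -17865364225097/11630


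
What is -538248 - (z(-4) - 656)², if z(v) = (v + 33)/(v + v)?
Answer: -62294601/64 ≈ -9.7335e+5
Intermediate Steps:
z(v) = (33 + v)/(2*v) (z(v) = (33 + v)/((2*v)) = (33 + v)*(1/(2*v)) = (33 + v)/(2*v))
-538248 - (z(-4) - 656)² = -538248 - ((½)*(33 - 4)/(-4) - 656)² = -538248 - ((½)*(-¼)*29 - 656)² = -538248 - (-29/8 - 656)² = -538248 - (-5277/8)² = -538248 - 1*27846729/64 = -538248 - 27846729/64 = -62294601/64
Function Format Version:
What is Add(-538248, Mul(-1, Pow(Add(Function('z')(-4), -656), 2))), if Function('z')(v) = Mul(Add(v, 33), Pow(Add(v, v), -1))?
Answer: Rational(-62294601, 64) ≈ -9.7335e+5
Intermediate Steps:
Function('z')(v) = Mul(Rational(1, 2), Pow(v, -1), Add(33, v)) (Function('z')(v) = Mul(Add(33, v), Pow(Mul(2, v), -1)) = Mul(Add(33, v), Mul(Rational(1, 2), Pow(v, -1))) = Mul(Rational(1, 2), Pow(v, -1), Add(33, v)))
Add(-538248, Mul(-1, Pow(Add(Function('z')(-4), -656), 2))) = Add(-538248, Mul(-1, Pow(Add(Mul(Rational(1, 2), Pow(-4, -1), Add(33, -4)), -656), 2))) = Add(-538248, Mul(-1, Pow(Add(Mul(Rational(1, 2), Rational(-1, 4), 29), -656), 2))) = Add(-538248, Mul(-1, Pow(Add(Rational(-29, 8), -656), 2))) = Add(-538248, Mul(-1, Pow(Rational(-5277, 8), 2))) = Add(-538248, Mul(-1, Rational(27846729, 64))) = Add(-538248, Rational(-27846729, 64)) = Rational(-62294601, 64)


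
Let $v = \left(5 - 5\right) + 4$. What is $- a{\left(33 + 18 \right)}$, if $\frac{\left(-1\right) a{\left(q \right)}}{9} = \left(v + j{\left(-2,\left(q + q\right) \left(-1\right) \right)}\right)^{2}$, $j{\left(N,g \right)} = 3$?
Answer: $441$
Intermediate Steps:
$v = 4$ ($v = 0 + 4 = 4$)
$a{\left(q \right)} = -441$ ($a{\left(q \right)} = - 9 \left(4 + 3\right)^{2} = - 9 \cdot 7^{2} = \left(-9\right) 49 = -441$)
$- a{\left(33 + 18 \right)} = \left(-1\right) \left(-441\right) = 441$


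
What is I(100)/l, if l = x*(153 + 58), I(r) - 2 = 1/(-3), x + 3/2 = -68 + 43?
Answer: -10/33549 ≈ -0.00029807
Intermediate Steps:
x = -53/2 (x = -3/2 + (-68 + 43) = -3/2 - 25 = -53/2 ≈ -26.500)
I(r) = 5/3 (I(r) = 2 + 1/(-3) = 2 - 1/3 = 5/3)
l = -11183/2 (l = -53*(153 + 58)/2 = -53/2*211 = -11183/2 ≈ -5591.5)
I(100)/l = 5/(3*(-11183/2)) = (5/3)*(-2/11183) = -10/33549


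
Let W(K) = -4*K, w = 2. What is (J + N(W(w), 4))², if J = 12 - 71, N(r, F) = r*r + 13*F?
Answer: 3249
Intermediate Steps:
N(r, F) = r² + 13*F
J = -59
(J + N(W(w), 4))² = (-59 + ((-4*2)² + 13*4))² = (-59 + ((-8)² + 52))² = (-59 + (64 + 52))² = (-59 + 116)² = 57² = 3249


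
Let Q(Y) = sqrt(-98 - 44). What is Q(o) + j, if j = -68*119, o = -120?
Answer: -8092 + I*sqrt(142) ≈ -8092.0 + 11.916*I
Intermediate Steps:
j = -8092
Q(Y) = I*sqrt(142) (Q(Y) = sqrt(-142) = I*sqrt(142))
Q(o) + j = I*sqrt(142) - 8092 = -8092 + I*sqrt(142)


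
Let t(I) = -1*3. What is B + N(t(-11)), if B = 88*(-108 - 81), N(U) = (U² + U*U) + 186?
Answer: -16428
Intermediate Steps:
t(I) = -3
N(U) = 186 + 2*U² (N(U) = (U² + U²) + 186 = 2*U² + 186 = 186 + 2*U²)
B = -16632 (B = 88*(-189) = -16632)
B + N(t(-11)) = -16632 + (186 + 2*(-3)²) = -16632 + (186 + 2*9) = -16632 + (186 + 18) = -16632 + 204 = -16428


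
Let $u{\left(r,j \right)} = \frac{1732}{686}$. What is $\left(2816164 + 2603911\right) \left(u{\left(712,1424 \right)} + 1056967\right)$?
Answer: $\frac{1964996955281025}{343} \approx 5.7289 \cdot 10^{12}$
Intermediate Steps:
$u{\left(r,j \right)} = \frac{866}{343}$ ($u{\left(r,j \right)} = 1732 \cdot \frac{1}{686} = \frac{866}{343}$)
$\left(2816164 + 2603911\right) \left(u{\left(712,1424 \right)} + 1056967\right) = \left(2816164 + 2603911\right) \left(\frac{866}{343} + 1056967\right) = 5420075 \cdot \frac{362540547}{343} = \frac{1964996955281025}{343}$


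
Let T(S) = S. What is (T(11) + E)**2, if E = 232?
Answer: 59049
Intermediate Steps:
(T(11) + E)**2 = (11 + 232)**2 = 243**2 = 59049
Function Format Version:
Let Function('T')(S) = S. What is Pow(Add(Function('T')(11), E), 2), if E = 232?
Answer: 59049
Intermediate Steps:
Pow(Add(Function('T')(11), E), 2) = Pow(Add(11, 232), 2) = Pow(243, 2) = 59049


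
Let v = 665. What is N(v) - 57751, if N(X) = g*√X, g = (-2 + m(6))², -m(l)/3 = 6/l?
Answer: -57751 + 25*√665 ≈ -57106.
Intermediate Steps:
m(l) = -18/l
g = 25 (g = (-2 - 18/6)² = (-2 - 18*⅙)² = (-2 - 3)² = (-5)² = 25)
N(X) = 25*√X
N(v) - 57751 = 25*√665 - 57751 = -57751 + 25*√665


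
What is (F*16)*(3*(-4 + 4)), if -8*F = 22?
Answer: 0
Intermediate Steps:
F = -11/4 (F = -⅛*22 = -11/4 ≈ -2.7500)
(F*16)*(3*(-4 + 4)) = (-11/4*16)*(3*(-4 + 4)) = -132*0 = -44*0 = 0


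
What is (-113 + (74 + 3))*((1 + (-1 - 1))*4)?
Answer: 144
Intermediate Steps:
(-113 + (74 + 3))*((1 + (-1 - 1))*4) = (-113 + 77)*((1 - 2)*4) = -(-36)*4 = -36*(-4) = 144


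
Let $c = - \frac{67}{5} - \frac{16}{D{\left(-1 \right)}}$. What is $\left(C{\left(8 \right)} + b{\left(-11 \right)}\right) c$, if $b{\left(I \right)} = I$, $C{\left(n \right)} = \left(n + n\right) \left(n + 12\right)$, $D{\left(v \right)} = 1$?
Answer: $- \frac{45423}{5} \approx -9084.6$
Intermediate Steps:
$C{\left(n \right)} = 2 n \left(12 + n\right)$
$c = - \frac{147}{5}$ ($c = - \frac{67}{5} - \frac{16}{1} = \left(-67\right) \frac{1}{5} - 16 = - \frac{67}{5} - 16 = - \frac{147}{5} \approx -29.4$)
$\left(C{\left(8 \right)} + b{\left(-11 \right)}\right) c = \left(2 \cdot 8 \left(12 + 8\right) - 11\right) \left(- \frac{147}{5}\right) = \left(2 \cdot 8 \cdot 20 - 11\right) \left(- \frac{147}{5}\right) = \left(320 - 11\right) \left(- \frac{147}{5}\right) = 309 \left(- \frac{147}{5}\right) = - \frac{45423}{5}$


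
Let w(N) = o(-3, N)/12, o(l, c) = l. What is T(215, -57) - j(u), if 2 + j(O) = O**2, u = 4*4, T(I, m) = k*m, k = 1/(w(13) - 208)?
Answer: -211354/833 ≈ -253.73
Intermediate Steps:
w(N) = -1/4 (w(N) = -3/12 = -3*1/12 = -1/4)
k = -4/833 (k = 1/(-1/4 - 208) = 1/(-833/4) = -4/833 ≈ -0.0048019)
T(I, m) = -4*m/833
u = 16
j(O) = -2 + O**2
T(215, -57) - j(u) = -4/833*(-57) - (-2 + 16**2) = 228/833 - (-2 + 256) = 228/833 - 1*254 = 228/833 - 254 = -211354/833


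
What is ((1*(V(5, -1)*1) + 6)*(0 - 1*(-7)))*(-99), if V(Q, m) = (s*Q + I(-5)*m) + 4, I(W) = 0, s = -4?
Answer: 6930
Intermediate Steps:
V(Q, m) = 4 - 4*Q (V(Q, m) = (-4*Q + 0*m) + 4 = (-4*Q + 0) + 4 = -4*Q + 4 = 4 - 4*Q)
((1*(V(5, -1)*1) + 6)*(0 - 1*(-7)))*(-99) = ((1*((4 - 4*5)*1) + 6)*(0 - 1*(-7)))*(-99) = ((1*((4 - 20)*1) + 6)*(0 + 7))*(-99) = ((1*(-16*1) + 6)*7)*(-99) = ((1*(-16) + 6)*7)*(-99) = ((-16 + 6)*7)*(-99) = -10*7*(-99) = -70*(-99) = 6930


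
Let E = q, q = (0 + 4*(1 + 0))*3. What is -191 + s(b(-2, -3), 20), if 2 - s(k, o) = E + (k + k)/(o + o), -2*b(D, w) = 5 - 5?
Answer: -201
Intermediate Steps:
b(D, w) = 0 (b(D, w) = -(5 - 5)/2 = -1/2*0 = 0)
q = 12 (q = (0 + 4*1)*3 = (0 + 4)*3 = 4*3 = 12)
E = 12
s(k, o) = -10 - k/o (s(k, o) = 2 - (12 + (k + k)/(o + o)) = 2 - (12 + (2*k)/((2*o))) = 2 - (12 + (2*k)*(1/(2*o))) = 2 - (12 + k/o) = 2 + (-12 - k/o) = -10 - k/o)
-191 + s(b(-2, -3), 20) = -191 + (-10 - 1*0/20) = -191 + (-10 - 1*0*1/20) = -191 + (-10 + 0) = -191 - 10 = -201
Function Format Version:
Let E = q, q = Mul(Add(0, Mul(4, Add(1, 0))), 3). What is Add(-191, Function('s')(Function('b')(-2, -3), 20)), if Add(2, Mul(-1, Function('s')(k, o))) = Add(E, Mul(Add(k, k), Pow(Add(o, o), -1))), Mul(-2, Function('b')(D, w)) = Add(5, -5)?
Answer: -201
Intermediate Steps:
Function('b')(D, w) = 0 (Function('b')(D, w) = Mul(Rational(-1, 2), Add(5, -5)) = Mul(Rational(-1, 2), 0) = 0)
q = 12 (q = Mul(Add(0, Mul(4, 1)), 3) = Mul(Add(0, 4), 3) = Mul(4, 3) = 12)
E = 12
Function('s')(k, o) = Add(-10, Mul(-1, k, Pow(o, -1))) (Function('s')(k, o) = Add(2, Mul(-1, Add(12, Mul(Add(k, k), Pow(Add(o, o), -1))))) = Add(2, Mul(-1, Add(12, Mul(Mul(2, k), Pow(Mul(2, o), -1))))) = Add(2, Mul(-1, Add(12, Mul(Mul(2, k), Mul(Rational(1, 2), Pow(o, -1)))))) = Add(2, Mul(-1, Add(12, Mul(k, Pow(o, -1))))) = Add(2, Add(-12, Mul(-1, k, Pow(o, -1)))) = Add(-10, Mul(-1, k, Pow(o, -1))))
Add(-191, Function('s')(Function('b')(-2, -3), 20)) = Add(-191, Add(-10, Mul(-1, 0, Pow(20, -1)))) = Add(-191, Add(-10, Mul(-1, 0, Rational(1, 20)))) = Add(-191, Add(-10, 0)) = Add(-191, -10) = -201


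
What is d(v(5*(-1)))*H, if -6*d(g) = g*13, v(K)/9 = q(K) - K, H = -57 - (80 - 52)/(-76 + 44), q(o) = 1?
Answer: 52533/8 ≈ 6566.6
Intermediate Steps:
H = -449/8 (H = -57 - 28/(-32) = -57 - 28*(-1)/32 = -57 - 1*(-7/8) = -57 + 7/8 = -449/8 ≈ -56.125)
v(K) = 9 - 9*K (v(K) = 9*(1 - K) = 9 - 9*K)
d(g) = -13*g/6 (d(g) = -g*13/6 = -13*g/6)
d(v(5*(-1)))*H = -13*(9 - 45*(-1))/6*(-449/8) = -13*(9 - 9*(-5))/6*(-449/8) = -13*(9 + 45)/6*(-449/8) = -13/6*54*(-449/8) = -117*(-449/8) = 52533/8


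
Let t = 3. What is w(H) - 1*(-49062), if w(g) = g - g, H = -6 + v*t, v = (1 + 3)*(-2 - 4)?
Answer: 49062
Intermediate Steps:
v = -24 (v = 4*(-6) = -24)
H = -78 (H = -6 - 24*3 = -6 - 72 = -78)
w(g) = 0
w(H) - 1*(-49062) = 0 - 1*(-49062) = 0 + 49062 = 49062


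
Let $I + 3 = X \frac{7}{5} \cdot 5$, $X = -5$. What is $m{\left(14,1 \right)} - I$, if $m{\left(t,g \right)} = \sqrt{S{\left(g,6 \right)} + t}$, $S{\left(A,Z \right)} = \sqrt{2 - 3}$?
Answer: $38 + \sqrt{14 + i} \approx 41.744 + 0.13355 i$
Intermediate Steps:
$S{\left(A,Z \right)} = i$ ($S{\left(A,Z \right)} = \sqrt{-1} = i$)
$m{\left(t,g \right)} = \sqrt{i + t}$
$I = -38$ ($I = -3 + - 5 \cdot \frac{7}{5} \cdot 5 = -3 + - 5 \cdot 7 \cdot \frac{1}{5} \cdot 5 = -3 + \left(-5\right) \frac{7}{5} \cdot 5 = -3 - 35 = -38$)
$m{\left(14,1 \right)} - I = \sqrt{i + 14} - -38 = \sqrt{14 + i} + 38 = 38 + \sqrt{14 + i}$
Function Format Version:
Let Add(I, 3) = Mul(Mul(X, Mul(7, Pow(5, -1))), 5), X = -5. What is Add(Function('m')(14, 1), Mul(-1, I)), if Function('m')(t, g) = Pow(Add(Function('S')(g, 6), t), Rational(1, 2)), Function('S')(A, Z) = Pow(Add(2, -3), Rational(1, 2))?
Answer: Add(38, Pow(Add(14, I), Rational(1, 2))) ≈ Add(41.744, Mul(0.13355, I))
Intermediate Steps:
Function('S')(A, Z) = I (Function('S')(A, Z) = Pow(-1, Rational(1, 2)) = I)
Function('m')(t, g) = Pow(Add(I, t), Rational(1, 2))
I = -38 (I = Add(-3, Mul(Mul(-5, Mul(7, Pow(5, -1))), 5)) = Add(-3, Mul(Mul(-5, Mul(7, Rational(1, 5))), 5)) = Add(-3, Mul(Mul(-5, Rational(7, 5)), 5)) = Add(-3, Mul(-7, 5)) = Add(-3, -35) = -38)
Add(Function('m')(14, 1), Mul(-1, I)) = Add(Pow(Add(I, 14), Rational(1, 2)), Mul(-1, -38)) = Add(Pow(Add(14, I), Rational(1, 2)), 38) = Add(38, Pow(Add(14, I), Rational(1, 2)))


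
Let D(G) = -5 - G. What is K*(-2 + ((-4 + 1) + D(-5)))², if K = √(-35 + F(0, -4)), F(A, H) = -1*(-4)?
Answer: 25*I*√31 ≈ 139.19*I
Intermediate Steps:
F(A, H) = 4
K = I*√31 (K = √(-35 + 4) = √(-31) = I*√31 ≈ 5.5678*I)
K*(-2 + ((-4 + 1) + D(-5)))² = (I*√31)*(-2 + ((-4 + 1) + (-5 - 1*(-5))))² = (I*√31)*(-2 + (-3 + (-5 + 5)))² = (I*√31)*(-2 + (-3 + 0))² = (I*√31)*(-2 - 3)² = (I*√31)*(-5)² = (I*√31)*25 = 25*I*√31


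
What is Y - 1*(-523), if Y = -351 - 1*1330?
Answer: -1158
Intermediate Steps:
Y = -1681 (Y = -351 - 1330 = -1681)
Y - 1*(-523) = -1681 - 1*(-523) = -1681 + 523 = -1158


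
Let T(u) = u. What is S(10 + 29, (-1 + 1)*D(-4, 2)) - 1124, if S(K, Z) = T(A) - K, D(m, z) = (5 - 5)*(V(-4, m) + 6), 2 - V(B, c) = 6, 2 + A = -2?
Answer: -1167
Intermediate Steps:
A = -4 (A = -2 - 2 = -4)
V(B, c) = -4 (V(B, c) = 2 - 1*6 = 2 - 6 = -4)
D(m, z) = 0 (D(m, z) = (5 - 5)*(-4 + 6) = 0*2 = 0)
S(K, Z) = -4 - K
S(10 + 29, (-1 + 1)*D(-4, 2)) - 1124 = (-4 - (10 + 29)) - 1124 = (-4 - 1*39) - 1124 = (-4 - 39) - 1124 = -43 - 1124 = -1167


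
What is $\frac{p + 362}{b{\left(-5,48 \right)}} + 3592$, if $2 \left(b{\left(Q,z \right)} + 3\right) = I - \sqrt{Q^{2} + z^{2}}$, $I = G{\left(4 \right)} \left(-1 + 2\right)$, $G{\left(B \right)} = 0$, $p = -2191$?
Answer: $\frac{8214508}{2293} + \frac{3658 \sqrt{2329}}{2293} \approx 3659.4$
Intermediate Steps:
$I = 0$ ($I = 0 \left(-1 + 2\right) = 0 \cdot 1 = 0$)
$b{\left(Q,z \right)} = -3 - \frac{\sqrt{Q^{2} + z^{2}}}{2}$ ($b{\left(Q,z \right)} = -3 + \frac{0 - \sqrt{Q^{2} + z^{2}}}{2} = -3 + \frac{\left(-1\right) \sqrt{Q^{2} + z^{2}}}{2} = -3 - \frac{\sqrt{Q^{2} + z^{2}}}{2}$)
$\frac{p + 362}{b{\left(-5,48 \right)}} + 3592 = \frac{-2191 + 362}{-3 - \frac{\sqrt{\left(-5\right)^{2} + 48^{2}}}{2}} + 3592 = - \frac{1829}{-3 - \frac{\sqrt{25 + 2304}}{2}} + 3592 = - \frac{1829}{-3 - \frac{\sqrt{2329}}{2}} + 3592 = 3592 - \frac{1829}{-3 - \frac{\sqrt{2329}}{2}}$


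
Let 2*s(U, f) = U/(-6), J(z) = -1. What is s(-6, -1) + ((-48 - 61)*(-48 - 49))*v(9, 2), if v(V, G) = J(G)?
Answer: -21145/2 ≈ -10573.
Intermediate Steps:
v(V, G) = -1
s(U, f) = -U/12 (s(U, f) = (U/(-6))/2 = (U*(-⅙))/2 = (-U/6)/2 = -U/12)
s(-6, -1) + ((-48 - 61)*(-48 - 49))*v(9, 2) = -1/12*(-6) + ((-48 - 61)*(-48 - 49))*(-1) = ½ - 109*(-97)*(-1) = ½ + 10573*(-1) = ½ - 10573 = -21145/2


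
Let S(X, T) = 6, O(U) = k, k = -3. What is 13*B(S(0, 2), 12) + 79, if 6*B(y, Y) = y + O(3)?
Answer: 171/2 ≈ 85.500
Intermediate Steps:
O(U) = -3
B(y, Y) = -½ + y/6 (B(y, Y) = (y - 3)/6 = (-3 + y)/6 = -½ + y/6)
13*B(S(0, 2), 12) + 79 = 13*(-½ + (⅙)*6) + 79 = 13*(-½ + 1) + 79 = 13*(½) + 79 = 13/2 + 79 = 171/2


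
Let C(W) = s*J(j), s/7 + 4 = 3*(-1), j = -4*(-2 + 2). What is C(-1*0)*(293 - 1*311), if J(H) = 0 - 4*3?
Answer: -10584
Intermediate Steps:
j = 0 (j = -4*0 = 0)
s = -49 (s = -28 + 7*(3*(-1)) = -28 + 7*(-3) = -28 - 21 = -49)
J(H) = -12 (J(H) = 0 - 12 = -12)
C(W) = 588 (C(W) = -49*(-12) = 588)
C(-1*0)*(293 - 1*311) = 588*(293 - 1*311) = 588*(293 - 311) = 588*(-18) = -10584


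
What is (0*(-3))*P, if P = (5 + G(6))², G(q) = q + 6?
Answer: 0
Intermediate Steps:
G(q) = 6 + q
P = 289 (P = (5 + (6 + 6))² = (5 + 12)² = 17² = 289)
(0*(-3))*P = (0*(-3))*289 = 0*289 = 0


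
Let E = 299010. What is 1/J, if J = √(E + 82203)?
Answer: √42357/127071 ≈ 0.0016196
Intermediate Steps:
J = 3*√42357 (J = √(299010 + 82203) = √381213 = 3*√42357 ≈ 617.42)
1/J = 1/(3*√42357) = √42357/127071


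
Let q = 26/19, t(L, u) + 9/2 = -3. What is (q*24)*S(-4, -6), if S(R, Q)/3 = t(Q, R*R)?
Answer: -14040/19 ≈ -738.95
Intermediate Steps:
t(L, u) = -15/2 (t(L, u) = -9/2 - 3 = -15/2)
S(R, Q) = -45/2 (S(R, Q) = 3*(-15/2) = -45/2)
q = 26/19 (q = 26*(1/19) = 26/19 ≈ 1.3684)
(q*24)*S(-4, -6) = ((26/19)*24)*(-45/2) = (624/19)*(-45/2) = -14040/19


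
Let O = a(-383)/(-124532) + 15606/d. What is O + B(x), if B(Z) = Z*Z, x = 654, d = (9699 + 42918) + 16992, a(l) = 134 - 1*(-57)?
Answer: 6470643283397/15128356 ≈ 4.2772e+5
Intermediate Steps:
a(l) = 191 (a(l) = 134 + 57 = 191)
d = 69609 (d = 52617 + 16992 = 69609)
O = 3368501/15128356 (O = 191/(-124532) + 15606/69609 = 191*(-1/124532) + 15606*(1/69609) = -1/652 + 5202/23203 = 3368501/15128356 ≈ 0.22266)
B(Z) = Z²
O + B(x) = 3368501/15128356 + 654² = 3368501/15128356 + 427716 = 6470643283397/15128356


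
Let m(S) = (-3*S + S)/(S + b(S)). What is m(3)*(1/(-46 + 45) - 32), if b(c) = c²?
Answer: 33/2 ≈ 16.500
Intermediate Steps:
m(S) = -2*S/(S + S²) (m(S) = (-3*S + S)/(S + S²) = (-2*S)/(S + S²) = -2*S/(S + S²))
m(3)*(1/(-46 + 45) - 32) = (-2/(1 + 3))*(1/(-46 + 45) - 32) = (-2/4)*(1/(-1) - 32) = (-2*¼)*(-1 - 32) = -½*(-33) = 33/2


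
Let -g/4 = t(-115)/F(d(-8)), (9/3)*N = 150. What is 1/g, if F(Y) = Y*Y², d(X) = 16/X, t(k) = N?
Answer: 1/25 ≈ 0.040000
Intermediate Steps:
N = 50 (N = (⅓)*150 = 50)
t(k) = 50
F(Y) = Y³
g = 25 (g = -200/((16/(-8))³) = -200/((16*(-⅛))³) = -200/((-2)³) = -200/(-8) = -200*(-1)/8 = -4*(-25/4) = 25)
1/g = 1/25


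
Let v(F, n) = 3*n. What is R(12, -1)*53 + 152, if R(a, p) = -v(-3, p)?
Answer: 311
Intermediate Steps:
R(a, p) = -3*p
R(12, -1)*53 + 152 = -3*(-1)*53 + 152 = 3*53 + 152 = 159 + 152 = 311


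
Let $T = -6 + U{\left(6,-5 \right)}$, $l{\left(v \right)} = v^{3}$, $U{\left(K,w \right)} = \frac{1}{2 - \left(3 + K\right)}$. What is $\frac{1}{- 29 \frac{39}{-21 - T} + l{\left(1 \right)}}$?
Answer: $\frac{8}{617} \approx 0.012966$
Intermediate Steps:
$U{\left(K,w \right)} = \frac{1}{-1 - K}$
$T = - \frac{43}{7}$ ($T = -6 - \frac{1}{1 + 6} = -6 - \frac{1}{7} = - \frac{43}{7} \approx -6.1429$)
$\frac{1}{- 29 \frac{39}{-21 - T} + l{\left(1 \right)}} = \frac{1}{- 29 \frac{39}{-21 - - \frac{43}{7}} + 1^{3}} = \frac{1}{- 29 \frac{39}{-21 + \frac{43}{7}} + 1} = \frac{1}{- 29 \frac{39}{- \frac{104}{7}} + 1} = \frac{1}{- 29 \cdot 39 \left(- \frac{7}{104}\right) + 1} = \frac{1}{\left(-29\right) \left(- \frac{21}{8}\right) + 1} = \frac{1}{\frac{609}{8} + 1} = \frac{1}{\frac{617}{8}} = \frac{8}{617}$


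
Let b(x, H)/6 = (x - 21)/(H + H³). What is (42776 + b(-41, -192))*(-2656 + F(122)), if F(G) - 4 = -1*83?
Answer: -13801354741437/117968 ≈ -1.1699e+8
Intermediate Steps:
F(G) = -79 (F(G) = 4 - 1*83 = 4 - 83 = -79)
b(x, H) = 6*(-21 + x)/(H + H³) (b(x, H) = 6*((x - 21)/(H + H³)) = 6*((-21 + x)/(H + H³)) = 6*(-21 + x)/(H + H³))
(42776 + b(-41, -192))*(-2656 + F(122)) = (42776 + (-126 + 6*(-41))/(-192 + (-192)³))*(-2656 - 79) = (42776 + (-126 - 246)/(-192 - 7077888))*(-2735) = (42776 - 372/(-7078080))*(-2735) = (42776 - 1/7078080*(-372))*(-2735) = (42776 + 31/589840)*(-2735) = (25230995871/589840)*(-2735) = -13801354741437/117968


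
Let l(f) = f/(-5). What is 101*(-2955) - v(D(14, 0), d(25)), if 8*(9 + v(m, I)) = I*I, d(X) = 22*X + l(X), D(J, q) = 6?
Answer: -2684593/8 ≈ -3.3557e+5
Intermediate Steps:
l(f) = -f/5 (l(f) = f*(-⅕) = -f/5)
d(X) = 109*X/5 (d(X) = 22*X - X/5 = 109*X/5)
v(m, I) = -9 + I²/8 (v(m, I) = -9 + (I*I)/8 = -9 + I²/8)
101*(-2955) - v(D(14, 0), d(25)) = 101*(-2955) - (-9 + ((109/5)*25)²/8) = -298455 - (-9 + (⅛)*545²) = -298455 - (-9 + (⅛)*297025) = -298455 - (-9 + 297025/8) = -298455 - 1*296953/8 = -298455 - 296953/8 = -2684593/8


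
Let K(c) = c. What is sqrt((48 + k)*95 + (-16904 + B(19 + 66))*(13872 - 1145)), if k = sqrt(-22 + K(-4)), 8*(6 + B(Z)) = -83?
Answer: sqrt(-3445456842 + 1520*I*sqrt(26))/4 ≈ 0.016505 + 14675.0*I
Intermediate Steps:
B(Z) = -131/8 (B(Z) = -6 + (1/8)*(-83) = -6 - 83/8 = -131/8)
k = I*sqrt(26) (k = sqrt(-22 - 4) = sqrt(-26) = I*sqrt(26) ≈ 5.099*I)
sqrt((48 + k)*95 + (-16904 + B(19 + 66))*(13872 - 1145)) = sqrt((48 + I*sqrt(26))*95 + (-16904 - 131/8)*(13872 - 1145)) = sqrt((4560 + 95*I*sqrt(26)) - 135363/8*12727) = sqrt((4560 + 95*I*sqrt(26)) - 1722764901/8) = sqrt(-1722728421/8 + 95*I*sqrt(26))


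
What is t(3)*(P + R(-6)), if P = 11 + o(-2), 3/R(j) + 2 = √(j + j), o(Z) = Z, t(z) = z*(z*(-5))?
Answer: -3105/8 + 135*I*√3/8 ≈ -388.13 + 29.228*I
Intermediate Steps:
t(z) = -5*z² (t(z) = z*(-5*z) = -5*z²)
R(j) = 3/(-2 + √2*√j) (R(j) = 3/(-2 + √(j + j)) = 3/(-2 + √(2*j)) = 3/(-2 + √2*√j))
P = 9 (P = 11 - 2 = 9)
t(3)*(P + R(-6)) = (-5*3²)*(9 + 3/(-2 + √2*√(-6))) = (-5*9)*(9 + 3/(-2 + √2*(I*√6))) = -45*(9 + 3/(-2 + 2*I*√3)) = -405 - 135/(-2 + 2*I*√3)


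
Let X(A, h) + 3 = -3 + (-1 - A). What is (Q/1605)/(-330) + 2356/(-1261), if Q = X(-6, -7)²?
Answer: -1247856661/667888650 ≈ -1.8684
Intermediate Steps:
X(A, h) = -7 - A (X(A, h) = -3 + (-3 + (-1 - A)) = -3 + (-4 - A) = -7 - A)
Q = 1 (Q = (-7 - 1*(-6))² = (-7 + 6)² = (-1)² = 1)
(Q/1605)/(-330) + 2356/(-1261) = (1/1605)/(-330) + 2356/(-1261) = (1*(1/1605))*(-1/330) + 2356*(-1/1261) = (1/1605)*(-1/330) - 2356/1261 = -1/529650 - 2356/1261 = -1247856661/667888650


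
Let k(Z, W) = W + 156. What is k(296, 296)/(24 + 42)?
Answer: 226/33 ≈ 6.8485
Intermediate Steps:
k(Z, W) = 156 + W
k(296, 296)/(24 + 42) = (156 + 296)/(24 + 42) = 452/66 = (1/66)*452 = 226/33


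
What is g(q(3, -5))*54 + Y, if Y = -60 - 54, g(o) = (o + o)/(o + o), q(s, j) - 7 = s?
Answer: -60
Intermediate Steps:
q(s, j) = 7 + s
g(o) = 1 (g(o) = (2*o)/((2*o)) = (2*o)*(1/(2*o)) = 1)
Y = -114
g(q(3, -5))*54 + Y = 1*54 - 114 = 54 - 114 = -60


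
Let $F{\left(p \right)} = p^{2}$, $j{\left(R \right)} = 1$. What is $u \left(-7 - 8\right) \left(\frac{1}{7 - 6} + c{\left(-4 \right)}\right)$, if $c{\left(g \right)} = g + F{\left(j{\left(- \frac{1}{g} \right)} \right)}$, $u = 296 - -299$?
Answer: $17850$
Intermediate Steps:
$u = 595$ ($u = 296 + 299 = 595$)
$c{\left(g \right)} = 1 + g$ ($c{\left(g \right)} = g + 1^{2} = g + 1 = 1 + g$)
$u \left(-7 - 8\right) \left(\frac{1}{7 - 6} + c{\left(-4 \right)}\right) = 595 \left(-7 - 8\right) \left(\frac{1}{7 - 6} + \left(1 - 4\right)\right) = 595 \left(- 15 \left(1^{-1} - 3\right)\right) = 595 \left(- 15 \left(1 - 3\right)\right) = 595 \left(\left(-15\right) \left(-2\right)\right) = 595 \cdot 30 = 17850$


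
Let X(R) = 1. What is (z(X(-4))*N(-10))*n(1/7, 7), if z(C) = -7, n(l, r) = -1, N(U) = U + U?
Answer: -140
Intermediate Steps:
N(U) = 2*U
(z(X(-4))*N(-10))*n(1/7, 7) = -14*(-10)*(-1) = -7*(-20)*(-1) = 140*(-1) = -140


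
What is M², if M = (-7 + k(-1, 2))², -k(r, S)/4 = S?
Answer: 50625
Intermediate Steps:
k(r, S) = -4*S
M = 225 (M = (-7 - 4*2)² = (-7 - 8)² = (-15)² = 225)
M² = 225² = 50625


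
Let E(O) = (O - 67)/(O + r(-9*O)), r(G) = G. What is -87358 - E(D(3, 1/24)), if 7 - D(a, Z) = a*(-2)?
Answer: -4542643/52 ≈ -87359.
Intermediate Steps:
D(a, Z) = 7 + 2*a (D(a, Z) = 7 - a*(-2) = 7 - (-2)*a = 7 + 2*a)
E(O) = -(-67 + O)/(8*O) (E(O) = (O - 67)/(O - 9*O) = (-67 + O)/((-8*O)) = (-67 + O)*(-1/(8*O)) = -(-67 + O)/(8*O))
-87358 - E(D(3, 1/24)) = -87358 - (67 - (7 + 2*3))/(8*(7 + 2*3)) = -87358 - (67 - (7 + 6))/(8*(7 + 6)) = -87358 - (67 - 1*13)/(8*13) = -87358 - (67 - 13)/(8*13) = -87358 - 54/(8*13) = -87358 - 1*27/52 = -87358 - 27/52 = -4542643/52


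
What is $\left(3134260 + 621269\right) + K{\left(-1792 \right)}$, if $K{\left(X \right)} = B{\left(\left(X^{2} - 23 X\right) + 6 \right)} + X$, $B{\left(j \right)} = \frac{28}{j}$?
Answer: $\frac{6104488520105}{1626243} \approx 3.7537 \cdot 10^{6}$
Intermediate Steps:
$K{\left(X \right)} = X + \frac{28}{6 + X^{2} - 23 X}$ ($K{\left(X \right)} = \frac{28}{\left(X^{2} - 23 X\right) + 6} + X = \frac{28}{6 + X^{2} - 23 X} + X = X + \frac{28}{6 + X^{2} - 23 X}$)
$\left(3134260 + 621269\right) + K{\left(-1792 \right)} = \left(3134260 + 621269\right) - \left(1792 - \frac{28}{6 + \left(-1792\right)^{2} - -41216}\right) = 3755529 - \left(1792 - \frac{28}{6 + 3211264 + 41216}\right) = 3755529 - \left(1792 - \frac{28}{3252486}\right) = 3755529 + \left(-1792 + 28 \cdot \frac{1}{3252486}\right) = 3755529 + \left(-1792 + \frac{14}{1626243}\right) = 3755529 - \frac{2914227442}{1626243} = \frac{6104488520105}{1626243}$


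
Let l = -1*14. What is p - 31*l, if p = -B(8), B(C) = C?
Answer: 426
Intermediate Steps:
l = -14
p = -8 (p = -1*8 = -8)
p - 31*l = -8 - 31*(-14) = -8 + 434 = 426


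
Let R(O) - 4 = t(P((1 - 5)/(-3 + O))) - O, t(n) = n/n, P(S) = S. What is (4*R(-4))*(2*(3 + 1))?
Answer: 288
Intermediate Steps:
t(n) = 1
R(O) = 5 - O (R(O) = 4 + (1 - O) = 5 - O)
(4*R(-4))*(2*(3 + 1)) = (4*(5 - 1*(-4)))*(2*(3 + 1)) = (4*(5 + 4))*(2*4) = (4*9)*8 = 36*8 = 288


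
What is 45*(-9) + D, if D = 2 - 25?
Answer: -428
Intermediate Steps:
D = -23
45*(-9) + D = 45*(-9) - 23 = -405 - 23 = -428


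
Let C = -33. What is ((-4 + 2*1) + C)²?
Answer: 1225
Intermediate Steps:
((-4 + 2*1) + C)² = ((-4 + 2*1) - 33)² = ((-4 + 2) - 33)² = (-2 - 33)² = (-35)² = 1225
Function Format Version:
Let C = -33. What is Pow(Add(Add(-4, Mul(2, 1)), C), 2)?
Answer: 1225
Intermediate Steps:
Pow(Add(Add(-4, Mul(2, 1)), C), 2) = Pow(Add(Add(-4, Mul(2, 1)), -33), 2) = Pow(Add(Add(-4, 2), -33), 2) = Pow(Add(-2, -33), 2) = Pow(-35, 2) = 1225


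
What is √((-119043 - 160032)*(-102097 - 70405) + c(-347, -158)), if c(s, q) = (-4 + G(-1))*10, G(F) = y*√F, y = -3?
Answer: √(48140995610 - 30*I) ≈ 2.1941e+5 - 0.e-4*I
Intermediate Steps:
G(F) = -3*√F
c(s, q) = -40 - 30*I (c(s, q) = (-4 - 3*I)*10 = -40 - 30*I)
√((-119043 - 160032)*(-102097 - 70405) + c(-347, -158)) = √((-119043 - 160032)*(-102097 - 70405) + (-40 - 30*I)) = √(-279075*(-172502) + (-40 - 30*I)) = √(48140995650 + (-40 - 30*I)) = √(48140995610 - 30*I)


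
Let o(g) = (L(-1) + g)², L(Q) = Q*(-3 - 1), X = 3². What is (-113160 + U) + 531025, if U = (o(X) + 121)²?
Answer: 501965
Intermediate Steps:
X = 9
L(Q) = -4*Q (L(Q) = Q*(-4) = -4*Q)
o(g) = (4 + g)² (o(g) = (-4*(-1) + g)² = (4 + g)²)
U = 84100 (U = ((4 + 9)² + 121)² = (13² + 121)² = (169 + 121)² = 290² = 84100)
(-113160 + U) + 531025 = (-113160 + 84100) + 531025 = -29060 + 531025 = 501965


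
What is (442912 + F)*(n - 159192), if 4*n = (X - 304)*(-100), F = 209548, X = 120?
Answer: -100865096320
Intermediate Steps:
n = 4600 (n = ((120 - 304)*(-100))/4 = (-184*(-100))/4 = (¼)*18400 = 4600)
(442912 + F)*(n - 159192) = (442912 + 209548)*(4600 - 159192) = 652460*(-154592) = -100865096320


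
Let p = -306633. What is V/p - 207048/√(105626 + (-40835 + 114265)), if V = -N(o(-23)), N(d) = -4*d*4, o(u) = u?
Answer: 368/306633 - 51762*√31/589 ≈ -489.30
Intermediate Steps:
N(d) = -16*d
V = -368 (V = -(-16)*(-23) = -1*368 = -368)
V/p - 207048/√(105626 + (-40835 + 114265)) = -368/(-306633) - 207048/√(105626 + (-40835 + 114265)) = -368*(-1/306633) - 207048/√(105626 + 73430) = 368/306633 - 207048*√31/2356 = 368/306633 - 51762*√31/589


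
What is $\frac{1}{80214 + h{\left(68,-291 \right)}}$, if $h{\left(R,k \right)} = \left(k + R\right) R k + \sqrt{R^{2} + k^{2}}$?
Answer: $\frac{4492938}{20186491782539} - \frac{\sqrt{89305}}{20186491782539} \approx 2.2256 \cdot 10^{-7}$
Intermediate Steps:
$h{\left(R,k \right)} = \sqrt{R^{2} + k^{2}} + R k \left(R + k\right)$ ($h{\left(R,k \right)} = \left(R + k\right) R k + \sqrt{R^{2} + k^{2}} = R \left(R + k\right) k + \sqrt{R^{2} + k^{2}} = R k \left(R + k\right) + \sqrt{R^{2} + k^{2}} = \sqrt{R^{2} + k^{2}} + R k \left(R + k\right)$)
$\frac{1}{80214 + h{\left(68,-291 \right)}} = \frac{1}{80214 + \left(\sqrt{68^{2} + \left(-291\right)^{2}} + 68 \left(-291\right)^{2} - 291 \cdot 68^{2}\right)} = \frac{1}{80214 + \left(\sqrt{4624 + 84681} + 68 \cdot 84681 - 1345584\right)} = \frac{1}{80214 + \left(\sqrt{89305} + 5758308 - 1345584\right)} = \frac{1}{80214 + \left(4412724 + \sqrt{89305}\right)} = \frac{1}{4492938 + \sqrt{89305}}$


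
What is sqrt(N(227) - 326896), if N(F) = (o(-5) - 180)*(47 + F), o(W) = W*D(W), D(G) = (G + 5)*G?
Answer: 2*I*sqrt(94054) ≈ 613.36*I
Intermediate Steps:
D(G) = G*(5 + G) (D(G) = (5 + G)*G = G*(5 + G))
o(W) = W**2*(5 + W) (o(W) = W*(W*(5 + W)) = W**2*(5 + W))
N(F) = -8460 - 180*F (N(F) = ((-5)**2*(5 - 5) - 180)*(47 + F) = (25*0 - 180)*(47 + F) = (0 - 180)*(47 + F) = -180*(47 + F) = -8460 - 180*F)
sqrt(N(227) - 326896) = sqrt((-8460 - 180*227) - 326896) = sqrt((-8460 - 40860) - 326896) = sqrt(-49320 - 326896) = sqrt(-376216) = 2*I*sqrt(94054)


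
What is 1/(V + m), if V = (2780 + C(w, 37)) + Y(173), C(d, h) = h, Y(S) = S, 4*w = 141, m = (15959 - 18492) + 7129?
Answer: 1/7586 ≈ 0.00013182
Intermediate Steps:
m = 4596 (m = -2533 + 7129 = 4596)
w = 141/4 (w = (1/4)*141 = 141/4 ≈ 35.250)
V = 2990 (V = (2780 + 37) + 173 = 2817 + 173 = 2990)
1/(V + m) = 1/(2990 + 4596) = 1/7586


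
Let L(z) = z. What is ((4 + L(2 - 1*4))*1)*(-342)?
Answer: -684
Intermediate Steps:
((4 + L(2 - 1*4))*1)*(-342) = ((4 + (2 - 1*4))*1)*(-342) = ((4 + (2 - 4))*1)*(-342) = ((4 - 2)*1)*(-342) = (2*1)*(-342) = 2*(-342) = -684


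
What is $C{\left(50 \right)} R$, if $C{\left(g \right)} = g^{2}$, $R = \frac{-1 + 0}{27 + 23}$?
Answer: $-50$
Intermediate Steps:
$R = - \frac{1}{50} \approx -0.02$
$C{\left(50 \right)} R = 50^{2} \left(- \frac{1}{50}\right) = 2500 \left(- \frac{1}{50}\right) = -50$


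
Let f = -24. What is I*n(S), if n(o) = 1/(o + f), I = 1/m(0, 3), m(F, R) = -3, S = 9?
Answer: 1/45 ≈ 0.022222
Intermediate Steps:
I = -⅓ (I = 1/(-3) = -⅓ ≈ -0.33333)
n(o) = 1/(-24 + o) (n(o) = 1/(o - 24) = 1/(-24 + o))
I*n(S) = -1/(3*(-24 + 9)) = -⅓/(-15) = -⅓*(-1/15) = 1/45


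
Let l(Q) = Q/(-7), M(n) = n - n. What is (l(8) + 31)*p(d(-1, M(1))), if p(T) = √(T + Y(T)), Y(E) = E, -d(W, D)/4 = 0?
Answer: 0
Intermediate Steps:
M(n) = 0
d(W, D) = 0 (d(W, D) = -4*0 = 0)
l(Q) = -Q/7 (l(Q) = Q*(-⅐) = -Q/7)
p(T) = √2*√T (p(T) = √(T + T) = √(2*T) = √2*√T)
(l(8) + 31)*p(d(-1, M(1))) = (-⅐*8 + 31)*(√2*√0) = (-8/7 + 31)*(√2*0) = (209/7)*0 = 0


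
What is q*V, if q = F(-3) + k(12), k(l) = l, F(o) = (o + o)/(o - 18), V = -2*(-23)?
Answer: 3956/7 ≈ 565.14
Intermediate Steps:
V = 46
F(o) = 2*o/(-18 + o) (F(o) = (2*o)/(-18 + o) = 2*o/(-18 + o))
q = 86/7 (q = 2*(-3)/(-18 - 3) + 12 = 2*(-3)/(-21) + 12 = 2*(-3)*(-1/21) + 12 = 2/7 + 12 = 86/7 ≈ 12.286)
q*V = (86/7)*46 = 3956/7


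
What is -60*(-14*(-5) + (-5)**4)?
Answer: -41700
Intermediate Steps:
-60*(-14*(-5) + (-5)**4) = -60*(70 + 625) = -60*695 = -41700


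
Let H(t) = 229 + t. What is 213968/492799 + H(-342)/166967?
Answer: 35669908769/82281170633 ≈ 0.43351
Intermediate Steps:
213968/492799 + H(-342)/166967 = 213968/492799 + (229 - 342)/166967 = 213968*(1/492799) - 113*1/166967 = 213968/492799 - 113/166967 = 35669908769/82281170633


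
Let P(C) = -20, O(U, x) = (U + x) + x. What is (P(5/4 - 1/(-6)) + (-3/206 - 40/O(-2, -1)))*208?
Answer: -214552/103 ≈ -2083.0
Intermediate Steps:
O(U, x) = U + 2*x
(P(5/4 - 1/(-6)) + (-3/206 - 40/O(-2, -1)))*208 = (-20 + (-3/206 - 40/(-2 + 2*(-1))))*208 = (-20 + (-3*1/206 - 40/(-2 - 2)))*208 = (-20 + (-3/206 - 40/(-4)))*208 = (-20 + (-3/206 - 40*(-¼)))*208 = (-20 + (-3/206 + 10))*208 = (-20 + 2057/206)*208 = -2063/206*208 = -214552/103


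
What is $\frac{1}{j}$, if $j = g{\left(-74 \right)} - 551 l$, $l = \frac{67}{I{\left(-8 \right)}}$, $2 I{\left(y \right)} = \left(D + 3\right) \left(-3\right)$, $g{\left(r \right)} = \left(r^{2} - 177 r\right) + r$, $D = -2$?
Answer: $\frac{3}{129334} \approx 2.3196 \cdot 10^{-5}$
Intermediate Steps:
$g{\left(r \right)} = r^{2} - 176 r$
$I{\left(y \right)} = - \frac{3}{2}$ ($I{\left(y \right)} = \frac{\left(-2 + 3\right) \left(-3\right)}{2} = \frac{1 \left(-3\right)}{2} = \frac{1}{2} \left(-3\right) = - \frac{3}{2}$)
$l = - \frac{134}{3}$ ($l = \frac{67}{- \frac{3}{2}} = 67 \left(- \frac{2}{3}\right) = - \frac{134}{3} \approx -44.667$)
$j = \frac{129334}{3}$ ($j = - 74 \left(-176 - 74\right) - 551 \left(- \frac{134}{3}\right) = \left(-74\right) \left(-250\right) - - \frac{73834}{3} = 18500 + \frac{73834}{3} = \frac{129334}{3} \approx 43111.0$)
$\frac{1}{j} = \frac{1}{\frac{129334}{3}} = \frac{3}{129334}$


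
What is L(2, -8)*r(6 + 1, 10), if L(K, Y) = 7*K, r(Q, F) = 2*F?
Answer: 280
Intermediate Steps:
L(2, -8)*r(6 + 1, 10) = (7*2)*(2*10) = 14*20 = 280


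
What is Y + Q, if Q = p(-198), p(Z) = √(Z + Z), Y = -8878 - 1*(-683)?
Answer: -8195 + 6*I*√11 ≈ -8195.0 + 19.9*I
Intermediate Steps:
Y = -8195 (Y = -8878 + 683 = -8195)
p(Z) = √2*√Z (p(Z) = √(2*Z) = √2*√Z)
Q = 6*I*√11 (Q = √2*√(-198) = √2*(3*I*√22) = 6*I*√11 ≈ 19.9*I)
Y + Q = -8195 + 6*I*√11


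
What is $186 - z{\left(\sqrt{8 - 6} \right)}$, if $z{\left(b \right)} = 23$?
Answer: $163$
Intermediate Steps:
$186 - z{\left(\sqrt{8 - 6} \right)} = 186 - 23 = 163$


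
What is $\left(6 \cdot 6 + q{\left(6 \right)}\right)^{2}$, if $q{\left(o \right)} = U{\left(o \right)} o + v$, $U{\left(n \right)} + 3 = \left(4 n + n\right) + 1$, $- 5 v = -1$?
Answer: $\frac{1042441}{25} \approx 41698.0$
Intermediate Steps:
$v = \frac{1}{5}$ ($v = \left(- \frac{1}{5}\right) \left(-1\right) = \frac{1}{5} \approx 0.2$)
$U{\left(n \right)} = -2 + 5 n$ ($U{\left(n \right)} = -3 + \left(\left(4 n + n\right) + 1\right) = -3 + \left(5 n + 1\right) = -3 + \left(1 + 5 n\right) = -2 + 5 n$)
$q{\left(o \right)} = \frac{1}{5} + o \left(-2 + 5 o\right)$ ($q{\left(o \right)} = \left(-2 + 5 o\right) o + \frac{1}{5} = o \left(-2 + 5 o\right) + \frac{1}{5} = \frac{1}{5} + o \left(-2 + 5 o\right)$)
$\left(6 \cdot 6 + q{\left(6 \right)}\right)^{2} = \left(6 \cdot 6 + \left(\frac{1}{5} + 6 \left(-2 + 5 \cdot 6\right)\right)\right)^{2} = \left(36 + \left(\frac{1}{5} + 6 \left(-2 + 30\right)\right)\right)^{2} = \left(36 + \left(\frac{1}{5} + 6 \cdot 28\right)\right)^{2} = \left(36 + \left(\frac{1}{5} + 168\right)\right)^{2} = \left(36 + \frac{841}{5}\right)^{2} = \left(\frac{1021}{5}\right)^{2} = \frac{1042441}{25}$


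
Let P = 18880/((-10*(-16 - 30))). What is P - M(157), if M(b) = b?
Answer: -2667/23 ≈ -115.96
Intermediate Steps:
P = 944/23 (P = 18880/((-10*(-46))) = 18880/460 = 18880*(1/460) = 944/23 ≈ 41.043)
P - M(157) = 944/23 - 1*157 = 944/23 - 157 = -2667/23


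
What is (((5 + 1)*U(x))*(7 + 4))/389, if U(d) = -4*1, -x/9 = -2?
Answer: -264/389 ≈ -0.67866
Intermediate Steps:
x = 18 (x = -9*(-2) = 18)
U(d) = -4
(((5 + 1)*U(x))*(7 + 4))/389 = (((5 + 1)*(-4))*(7 + 4))/389 = ((6*(-4))*11)*(1/389) = -24*11*(1/389) = -264*1/389 = -264/389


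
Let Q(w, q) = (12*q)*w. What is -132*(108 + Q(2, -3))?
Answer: -4752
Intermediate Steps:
Q(w, q) = 12*q*w
-132*(108 + Q(2, -3)) = -132*(108 + 12*(-3)*2) = -132*(108 - 72) = -132*36 = -4752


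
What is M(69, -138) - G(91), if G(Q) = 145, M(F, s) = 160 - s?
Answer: 153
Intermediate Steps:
M(69, -138) - G(91) = (160 - 1*(-138)) - 1*145 = (160 + 138) - 145 = 298 - 145 = 153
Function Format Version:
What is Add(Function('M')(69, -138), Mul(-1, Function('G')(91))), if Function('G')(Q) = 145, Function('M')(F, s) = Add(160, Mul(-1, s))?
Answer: 153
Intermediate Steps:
Add(Function('M')(69, -138), Mul(-1, Function('G')(91))) = Add(Add(160, Mul(-1, -138)), Mul(-1, 145)) = Add(Add(160, 138), -145) = Add(298, -145) = 153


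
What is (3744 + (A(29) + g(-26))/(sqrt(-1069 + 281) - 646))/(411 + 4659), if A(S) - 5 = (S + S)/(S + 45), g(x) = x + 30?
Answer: 2895943853/3921606468 - 181*I*sqrt(197)/19608032340 ≈ 0.73846 - 1.2956e-7*I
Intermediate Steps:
g(x) = 30 + x
A(S) = 5 + 2*S/(45 + S) (A(S) = 5 + (S + S)/(S + 45) = 5 + (2*S)/(45 + S) = 5 + 2*S/(45 + S))
(3744 + (A(29) + g(-26))/(sqrt(-1069 + 281) - 646))/(411 + 4659) = (3744 + ((225 + 7*29)/(45 + 29) + (30 - 26))/(sqrt(-1069 + 281) - 646))/(411 + 4659) = (3744 + ((225 + 203)/74 + 4)/(sqrt(-788) - 646))/5070 = (3744 + ((1/74)*428 + 4)/(2*I*sqrt(197) - 646))*(1/5070) = (3744 + (214/37 + 4)/(-646 + 2*I*sqrt(197)))*(1/5070) = (3744 + 362/(37*(-646 + 2*I*sqrt(197))))*(1/5070) = 48/65 + 181/(93795*(-646 + 2*I*sqrt(197)))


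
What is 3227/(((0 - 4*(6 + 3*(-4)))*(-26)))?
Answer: -3227/624 ≈ -5.1715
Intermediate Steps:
3227/(((0 - 4*(6 + 3*(-4)))*(-26))) = 3227/(((0 - 4*(6 - 12))*(-26))) = 3227/(((0 - 4*(-6))*(-26))) = 3227/(((0 + 24)*(-26))) = 3227/((24*(-26))) = 3227/(-624) = 3227*(-1/624) = -3227/624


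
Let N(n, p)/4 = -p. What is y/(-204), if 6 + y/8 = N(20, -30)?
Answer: -76/17 ≈ -4.4706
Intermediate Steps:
N(n, p) = -4*p (N(n, p) = 4*(-p) = -4*p)
y = 912 (y = -48 + 8*(-4*(-30)) = -48 + 8*120 = -48 + 960 = 912)
y/(-204) = 912/(-204) = 912*(-1/204) = -76/17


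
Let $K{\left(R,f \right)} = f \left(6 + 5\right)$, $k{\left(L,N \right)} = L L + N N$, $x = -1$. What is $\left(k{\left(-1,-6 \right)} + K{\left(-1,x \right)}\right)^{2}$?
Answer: $676$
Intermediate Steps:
$k{\left(L,N \right)} = L^{2} + N^{2}$
$K{\left(R,f \right)} = 11 f$ ($K{\left(R,f \right)} = f 11 = 11 f$)
$\left(k{\left(-1,-6 \right)} + K{\left(-1,x \right)}\right)^{2} = \left(\left(\left(-1\right)^{2} + \left(-6\right)^{2}\right) + 11 \left(-1\right)\right)^{2} = \left(\left(1 + 36\right) - 11\right)^{2} = \left(37 - 11\right)^{2} = 26^{2} = 676$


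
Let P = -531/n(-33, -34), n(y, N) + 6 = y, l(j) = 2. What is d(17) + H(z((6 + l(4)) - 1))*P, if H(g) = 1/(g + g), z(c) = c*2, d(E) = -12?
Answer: -4191/364 ≈ -11.514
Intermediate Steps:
z(c) = 2*c
n(y, N) = -6 + y
P = 177/13 (P = -531/(-6 - 33) = -531/(-39) = -531*(-1/39) = 177/13 ≈ 13.615)
H(g) = 1/(2*g)
d(17) + H(z((6 + l(4)) - 1))*P = -12 + (1/(2*((2*((6 + 2) - 1)))))*(177/13) = -12 + (1/(2*((2*(8 - 1)))))*(177/13) = -12 + (1/(2*((2*7))))*(177/13) = -12 + ((½)/14)*(177/13) = -12 + ((½)*(1/14))*(177/13) = -12 + (1/28)*(177/13) = -12 + 177/364 = -4191/364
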